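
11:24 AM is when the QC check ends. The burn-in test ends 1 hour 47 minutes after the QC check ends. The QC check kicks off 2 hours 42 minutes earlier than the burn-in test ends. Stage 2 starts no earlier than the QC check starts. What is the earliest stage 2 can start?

The burn-in test ends at 11:24 AM + 107 min = 1:11 PM.
The QC check starts at 1:11 PM − 162 min = 10:29 AM.
Stage 2 is bounded by the QC check, so the earliest it can start is 10:29 AM.

10:29 AM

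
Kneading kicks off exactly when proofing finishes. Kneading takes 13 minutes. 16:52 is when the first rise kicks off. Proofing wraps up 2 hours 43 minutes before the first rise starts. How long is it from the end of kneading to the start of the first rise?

2 hours 30 minutes

Proofing ends at 16:52 − 163 min = 14:09.
So kneading starts at 14:09.
Kneading ends at 14:09 + 13 min = 14:22.
From 14:22 to 16:52 is 2 hours 30 minutes.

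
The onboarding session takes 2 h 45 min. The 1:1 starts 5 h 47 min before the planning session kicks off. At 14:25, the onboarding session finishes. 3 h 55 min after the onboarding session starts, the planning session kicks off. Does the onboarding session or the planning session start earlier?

the onboarding session

The onboarding session starts at 14:25 − 165 min = 11:40.
The planning session starts at 11:40 + 235 min = 15:35.
The onboarding session starts at 11:40 and the planning session starts at 15:35, so the onboarding session is first.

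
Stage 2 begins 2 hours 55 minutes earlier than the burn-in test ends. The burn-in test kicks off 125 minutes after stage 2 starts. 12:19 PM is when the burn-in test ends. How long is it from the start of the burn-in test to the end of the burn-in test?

Stage 2 starts at 12:19 PM − 175 min = 9:24 AM.
The burn-in test starts at 9:24 AM + 125 min = 11:29 AM.
From 11:29 AM to 12:19 PM is 50 minutes.

50 minutes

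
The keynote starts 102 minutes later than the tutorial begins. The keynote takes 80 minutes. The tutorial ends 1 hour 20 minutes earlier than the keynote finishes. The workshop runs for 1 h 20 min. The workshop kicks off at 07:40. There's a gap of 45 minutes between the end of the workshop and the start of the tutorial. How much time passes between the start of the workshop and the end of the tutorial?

3 hours 47 minutes

The workshop ends at 07:40 + 80 min = 09:00.
The tutorial starts at 09:00 + 45 min = 09:45.
The keynote starts at 09:45 + 102 min = 11:27.
The keynote ends at 11:27 + 80 min = 12:47.
The tutorial ends at 12:47 − 80 min = 11:27.
From 07:40 to 11:27 is 3 hours 47 minutes.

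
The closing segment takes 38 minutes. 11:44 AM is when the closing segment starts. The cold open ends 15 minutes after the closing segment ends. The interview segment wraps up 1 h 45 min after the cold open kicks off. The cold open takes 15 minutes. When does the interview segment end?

The closing segment ends at 11:44 AM + 38 min = 12:22 PM.
The cold open ends at 12:22 PM + 15 min = 12:37 PM.
The cold open starts at 12:37 PM − 15 min = 12:22 PM.
The interview segment ends at 12:22 PM + 105 min = 2:07 PM.

2:07 PM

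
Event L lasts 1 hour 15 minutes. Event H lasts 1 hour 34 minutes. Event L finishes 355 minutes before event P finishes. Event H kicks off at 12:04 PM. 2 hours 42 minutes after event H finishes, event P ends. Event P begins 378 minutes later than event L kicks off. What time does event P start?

3:28 PM

Event H ends at 12:04 PM + 94 min = 1:38 PM.
Event P ends at 1:38 PM + 162 min = 4:20 PM.
Event L ends at 4:20 PM − 355 min = 10:25 AM.
Event L starts at 10:25 AM − 75 min = 9:10 AM.
Event P starts at 9:10 AM + 378 min = 3:28 PM.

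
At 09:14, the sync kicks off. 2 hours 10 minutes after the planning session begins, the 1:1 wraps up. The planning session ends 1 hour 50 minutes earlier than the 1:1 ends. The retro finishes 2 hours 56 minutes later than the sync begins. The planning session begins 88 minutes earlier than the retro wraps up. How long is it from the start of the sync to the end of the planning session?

The retro ends at 09:14 + 176 min = 12:10.
The planning session starts at 12:10 − 88 min = 10:42.
The 1:1 ends at 10:42 + 130 min = 12:52.
The planning session ends at 12:52 − 110 min = 11:02.
From 09:14 to 11:02 is 108 minutes.

108 minutes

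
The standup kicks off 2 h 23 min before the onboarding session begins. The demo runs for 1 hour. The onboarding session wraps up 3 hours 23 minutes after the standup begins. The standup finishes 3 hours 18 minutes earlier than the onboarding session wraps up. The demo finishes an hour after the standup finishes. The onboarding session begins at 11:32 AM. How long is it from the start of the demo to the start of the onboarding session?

2 hours 18 minutes

The standup starts at 11:32 AM − 143 min = 9:09 AM.
The onboarding session ends at 9:09 AM + 203 min = 12:32 PM.
The standup ends at 12:32 PM − 198 min = 9:14 AM.
The demo ends at 9:14 AM + 60 min = 10:14 AM.
The demo starts at 10:14 AM − 60 min = 9:14 AM.
From 9:14 AM to 11:32 AM is 2 hours 18 minutes.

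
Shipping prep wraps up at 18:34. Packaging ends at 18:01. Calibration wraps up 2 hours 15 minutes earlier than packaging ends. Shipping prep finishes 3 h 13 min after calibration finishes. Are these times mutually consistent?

No

Calibration ends at 18:01 − 135 min = 15:46.
Shipping prep ends at 15:46 + 193 min = 18:59.
But shipping prep is also said to end at 18:34 — a 25-minute conflict.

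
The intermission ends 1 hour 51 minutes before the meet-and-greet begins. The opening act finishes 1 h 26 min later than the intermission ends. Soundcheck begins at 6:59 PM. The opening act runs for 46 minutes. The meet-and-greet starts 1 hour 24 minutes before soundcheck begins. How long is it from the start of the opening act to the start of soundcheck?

The meet-and-greet starts at 6:59 PM − 84 min = 5:35 PM.
The intermission ends at 5:35 PM − 111 min = 3:44 PM.
The opening act ends at 3:44 PM + 86 min = 5:10 PM.
The opening act starts at 5:10 PM − 46 min = 4:24 PM.
From 4:24 PM to 6:59 PM is 155 minutes.

155 minutes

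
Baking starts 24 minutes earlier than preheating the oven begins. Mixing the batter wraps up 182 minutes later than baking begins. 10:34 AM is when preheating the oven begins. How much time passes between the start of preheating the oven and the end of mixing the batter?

Baking starts at 10:34 AM − 24 min = 10:10 AM.
Mixing the batter ends at 10:10 AM + 182 min = 1:12 PM.
From 10:34 AM to 1:12 PM is 2 hours 38 minutes.

2 hours 38 minutes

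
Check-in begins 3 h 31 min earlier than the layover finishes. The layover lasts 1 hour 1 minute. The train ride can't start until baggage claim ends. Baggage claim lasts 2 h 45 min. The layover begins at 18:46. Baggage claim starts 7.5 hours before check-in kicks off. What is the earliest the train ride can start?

The layover ends at 18:46 + 61 min = 19:47.
Check-in starts at 19:47 − 211 min = 16:16.
Baggage claim starts at 16:16 − 450 min = 08:46.
Baggage claim ends at 08:46 + 165 min = 11:31.
The train ride is bounded by baggage claim, so the earliest it can start is 11:31.

11:31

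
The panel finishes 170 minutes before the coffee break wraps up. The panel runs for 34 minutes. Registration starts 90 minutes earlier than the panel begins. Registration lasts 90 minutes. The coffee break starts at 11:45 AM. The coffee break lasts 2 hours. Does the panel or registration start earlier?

registration

The coffee break ends at 11:45 AM + 120 min = 1:45 PM.
The panel ends at 1:45 PM − 170 min = 10:55 AM.
The panel starts at 10:55 AM − 34 min = 10:21 AM.
Registration starts at 10:21 AM − 90 min = 8:51 AM.
The panel starts at 10:21 AM and registration starts at 8:51 AM, so registration is first.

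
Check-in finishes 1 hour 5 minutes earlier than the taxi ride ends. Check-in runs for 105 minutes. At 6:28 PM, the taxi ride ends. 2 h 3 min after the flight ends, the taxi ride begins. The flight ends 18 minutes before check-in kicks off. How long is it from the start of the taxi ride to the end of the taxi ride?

Check-in ends at 6:28 PM − 65 min = 5:23 PM.
Check-in starts at 5:23 PM − 105 min = 3:38 PM.
The flight ends at 3:38 PM − 18 min = 3:20 PM.
The taxi ride starts at 3:20 PM + 123 min = 5:23 PM.
From 5:23 PM to 6:28 PM is 1 h 5 min.

1 h 5 min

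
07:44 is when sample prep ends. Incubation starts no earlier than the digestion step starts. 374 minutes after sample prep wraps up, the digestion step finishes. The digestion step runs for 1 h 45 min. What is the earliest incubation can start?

The digestion step ends at 07:44 + 374 min = 13:58.
The digestion step starts at 13:58 − 105 min = 12:13.
Incubation is bounded by the digestion step, so the earliest it can start is 12:13.

12:13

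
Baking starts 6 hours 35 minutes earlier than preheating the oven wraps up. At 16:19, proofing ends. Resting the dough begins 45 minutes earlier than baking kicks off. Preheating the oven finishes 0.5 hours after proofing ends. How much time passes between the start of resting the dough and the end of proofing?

Preheating the oven ends at 16:19 + 30 min = 16:49.
Baking starts at 16:49 − 395 min = 10:14.
Resting the dough starts at 10:14 − 45 min = 09:29.
From 09:29 to 16:19 is 410 minutes.

410 minutes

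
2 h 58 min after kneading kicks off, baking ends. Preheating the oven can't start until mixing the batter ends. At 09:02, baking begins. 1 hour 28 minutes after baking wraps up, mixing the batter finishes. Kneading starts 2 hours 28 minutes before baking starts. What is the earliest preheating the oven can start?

11:00

Kneading starts at 09:02 − 148 min = 06:34.
Baking ends at 06:34 + 178 min = 09:32.
Mixing the batter ends at 09:32 + 88 min = 11:00.
Preheating the oven is bounded by mixing the batter, so the earliest it can start is 11:00.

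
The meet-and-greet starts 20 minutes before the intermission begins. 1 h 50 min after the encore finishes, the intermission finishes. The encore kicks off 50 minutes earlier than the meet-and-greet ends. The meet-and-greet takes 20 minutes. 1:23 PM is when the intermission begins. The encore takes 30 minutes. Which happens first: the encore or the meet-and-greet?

The meet-and-greet starts at 1:23 PM − 20 min = 1:03 PM.
The meet-and-greet ends at 1:03 PM + 20 min = 1:23 PM.
The encore starts at 1:23 PM − 50 min = 12:33 PM.
The encore starts at 12:33 PM and the meet-and-greet starts at 1:03 PM, so the encore is first.

the encore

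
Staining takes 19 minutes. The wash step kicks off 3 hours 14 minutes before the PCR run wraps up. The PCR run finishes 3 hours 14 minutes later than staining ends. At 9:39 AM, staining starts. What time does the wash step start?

9:58 AM

Staining ends at 9:39 AM + 19 min = 9:58 AM.
The PCR run ends at 9:58 AM + 194 min = 1:12 PM.
The wash step starts at 1:12 PM − 194 min = 9:58 AM.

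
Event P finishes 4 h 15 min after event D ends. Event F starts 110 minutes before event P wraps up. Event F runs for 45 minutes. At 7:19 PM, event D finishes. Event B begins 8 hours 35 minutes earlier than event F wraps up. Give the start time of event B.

1:54 PM

Event P ends at 7:19 PM + 255 min = 11:34 PM.
Event F starts at 11:34 PM − 110 min = 9:44 PM.
Event F ends at 9:44 PM + 45 min = 10:29 PM.
Event B starts at 10:29 PM − 515 min = 1:54 PM.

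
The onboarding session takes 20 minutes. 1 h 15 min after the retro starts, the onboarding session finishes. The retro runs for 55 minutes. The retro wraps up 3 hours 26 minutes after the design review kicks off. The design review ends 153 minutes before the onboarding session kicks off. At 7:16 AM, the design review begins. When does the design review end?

8:09 AM

The retro ends at 7:16 AM + 206 min = 10:42 AM.
The retro starts at 10:42 AM − 55 min = 9:47 AM.
The onboarding session ends at 9:47 AM + 75 min = 11:02 AM.
The onboarding session starts at 11:02 AM − 20 min = 10:42 AM.
The design review ends at 10:42 AM − 153 min = 8:09 AM.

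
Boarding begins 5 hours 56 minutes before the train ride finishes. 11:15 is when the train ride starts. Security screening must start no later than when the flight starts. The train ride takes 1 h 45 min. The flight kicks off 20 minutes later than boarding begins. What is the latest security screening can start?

The train ride ends at 11:15 + 105 min = 13:00.
Boarding starts at 13:00 − 356 min = 07:04.
The flight starts at 07:04 + 20 min = 07:24.
Security screening is bounded by the flight, so the latest it can start is 07:24.

07:24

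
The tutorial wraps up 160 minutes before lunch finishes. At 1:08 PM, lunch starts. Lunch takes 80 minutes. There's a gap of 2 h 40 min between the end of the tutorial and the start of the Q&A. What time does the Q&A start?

Lunch ends at 1:08 PM + 80 min = 2:28 PM.
The tutorial ends at 2:28 PM − 160 min = 11:48 AM.
The Q&A starts at 11:48 AM + 160 min = 2:28 PM.

2:28 PM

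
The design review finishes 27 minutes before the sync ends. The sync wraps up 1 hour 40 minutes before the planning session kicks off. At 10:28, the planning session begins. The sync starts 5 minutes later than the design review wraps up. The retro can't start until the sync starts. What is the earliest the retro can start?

The sync ends at 10:28 − 100 min = 08:48.
The design review ends at 08:48 − 27 min = 08:21.
The sync starts at 08:21 + 5 min = 08:26.
The retro is bounded by the sync, so the earliest it can start is 08:26.

08:26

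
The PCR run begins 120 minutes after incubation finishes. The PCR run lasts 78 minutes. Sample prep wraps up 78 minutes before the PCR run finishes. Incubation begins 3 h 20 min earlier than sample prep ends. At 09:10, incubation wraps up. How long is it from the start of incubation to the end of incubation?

1 hour 20 minutes

The PCR run starts at 09:10 + 120 min = 11:10.
The PCR run ends at 11:10 + 78 min = 12:28.
Sample prep ends at 12:28 − 78 min = 11:10.
Incubation starts at 11:10 − 200 min = 07:50.
From 07:50 to 09:10 is 1 hour 20 minutes.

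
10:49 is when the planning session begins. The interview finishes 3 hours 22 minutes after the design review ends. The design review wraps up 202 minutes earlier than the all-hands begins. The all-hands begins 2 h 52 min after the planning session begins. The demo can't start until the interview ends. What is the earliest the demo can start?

The all-hands starts at 10:49 + 172 min = 13:41.
The design review ends at 13:41 − 202 min = 10:19.
The interview ends at 10:19 + 202 min = 13:41.
The demo is bounded by the interview, so the earliest it can start is 13:41.

13:41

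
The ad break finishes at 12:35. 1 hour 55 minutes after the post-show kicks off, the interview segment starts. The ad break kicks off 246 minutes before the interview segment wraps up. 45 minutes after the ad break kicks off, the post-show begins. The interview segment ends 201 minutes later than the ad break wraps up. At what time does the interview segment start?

14:30

The interview segment ends at 12:35 + 201 min = 15:56.
The ad break starts at 15:56 − 246 min = 11:50.
The post-show starts at 11:50 + 45 min = 12:35.
The interview segment starts at 12:35 + 115 min = 14:30.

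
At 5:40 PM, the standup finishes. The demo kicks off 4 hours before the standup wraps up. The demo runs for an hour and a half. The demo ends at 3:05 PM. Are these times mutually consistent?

The demo starts at 5:40 PM − 240 min = 1:40 PM.
The demo ends at 1:40 PM + 90 min = 3:10 PM.
But the demo is also said to end at 3:05 PM — a 5-minute conflict.

No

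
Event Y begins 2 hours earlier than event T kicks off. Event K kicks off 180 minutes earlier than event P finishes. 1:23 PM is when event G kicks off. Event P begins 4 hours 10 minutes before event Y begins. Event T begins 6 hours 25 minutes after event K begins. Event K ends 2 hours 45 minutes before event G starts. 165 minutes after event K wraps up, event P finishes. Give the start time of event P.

10:38 AM

Event K ends at 1:23 PM − 165 min = 10:38 AM.
Event P ends at 10:38 AM + 165 min = 1:23 PM.
Event K starts at 1:23 PM − 180 min = 10:23 AM.
Event T starts at 10:23 AM + 385 min = 4:48 PM.
Event Y starts at 4:48 PM − 120 min = 2:48 PM.
Event P starts at 2:48 PM − 250 min = 10:38 AM.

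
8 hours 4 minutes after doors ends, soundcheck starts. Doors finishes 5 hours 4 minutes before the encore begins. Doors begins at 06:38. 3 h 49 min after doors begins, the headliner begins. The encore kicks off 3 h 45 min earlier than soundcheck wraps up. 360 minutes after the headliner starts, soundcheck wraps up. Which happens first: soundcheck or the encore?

The headliner starts at 06:38 + 229 min = 10:27.
Soundcheck ends at 10:27 + 360 min = 16:27.
The encore starts at 16:27 − 225 min = 12:42.
Doors ends at 12:42 − 304 min = 07:38.
Soundcheck starts at 07:38 + 484 min = 15:42.
Soundcheck starts at 15:42 and the encore starts at 12:42, so the encore is first.

the encore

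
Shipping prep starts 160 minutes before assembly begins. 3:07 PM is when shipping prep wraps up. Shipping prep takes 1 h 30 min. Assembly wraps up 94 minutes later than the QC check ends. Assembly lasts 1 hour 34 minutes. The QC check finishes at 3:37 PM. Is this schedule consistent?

Assembly ends at 3:37 PM + 94 min = 5:11 PM.
Assembly starts at 5:11 PM − 94 min = 3:37 PM.
Shipping prep starts at 3:37 PM − 160 min = 12:57 PM.
Shipping prep ends at 12:57 PM + 90 min = 2:27 PM.
But shipping prep is also said to end at 3:07 PM — a 40-minute conflict.

No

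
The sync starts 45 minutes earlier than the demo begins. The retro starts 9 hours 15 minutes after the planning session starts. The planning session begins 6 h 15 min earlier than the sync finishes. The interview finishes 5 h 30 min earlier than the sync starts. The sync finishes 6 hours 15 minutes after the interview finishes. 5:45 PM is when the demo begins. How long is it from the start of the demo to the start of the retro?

3 hours

The sync starts at 5:45 PM − 45 min = 5:00 PM.
The interview ends at 5:00 PM − 330 min = 11:30 AM.
The sync ends at 11:30 AM + 375 min = 5:45 PM.
The planning session starts at 5:45 PM − 375 min = 11:30 AM.
The retro starts at 11:30 AM + 555 min = 8:45 PM.
From 5:45 PM to 8:45 PM is 3 hours.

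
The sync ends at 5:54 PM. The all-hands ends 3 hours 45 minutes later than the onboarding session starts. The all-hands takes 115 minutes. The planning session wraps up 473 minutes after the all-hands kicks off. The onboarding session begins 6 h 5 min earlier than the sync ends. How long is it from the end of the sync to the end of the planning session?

The onboarding session starts at 5:54 PM − 365 min = 11:49 AM.
The all-hands ends at 11:49 AM + 225 min = 3:34 PM.
The all-hands starts at 3:34 PM − 115 min = 1:39 PM.
The planning session ends at 1:39 PM + 473 min = 9:32 PM.
From 5:54 PM to 9:32 PM is 3 hours 38 minutes.

3 hours 38 minutes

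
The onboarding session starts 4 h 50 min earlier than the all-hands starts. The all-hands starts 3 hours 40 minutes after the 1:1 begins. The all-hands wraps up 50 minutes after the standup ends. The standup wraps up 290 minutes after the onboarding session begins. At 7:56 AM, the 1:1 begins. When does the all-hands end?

12:26 PM

The all-hands starts at 7:56 AM + 220 min = 11:36 AM.
The onboarding session starts at 11:36 AM − 290 min = 6:46 AM.
The standup ends at 6:46 AM + 290 min = 11:36 AM.
The all-hands ends at 11:36 AM + 50 min = 12:26 PM.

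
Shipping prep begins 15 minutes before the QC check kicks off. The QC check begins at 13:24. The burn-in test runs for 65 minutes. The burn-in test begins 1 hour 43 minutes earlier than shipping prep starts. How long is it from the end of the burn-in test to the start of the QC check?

Shipping prep starts at 13:24 − 15 min = 13:09.
The burn-in test starts at 13:09 − 103 min = 11:26.
The burn-in test ends at 11:26 + 65 min = 12:31.
From 12:31 to 13:24 is 53 minutes.

53 minutes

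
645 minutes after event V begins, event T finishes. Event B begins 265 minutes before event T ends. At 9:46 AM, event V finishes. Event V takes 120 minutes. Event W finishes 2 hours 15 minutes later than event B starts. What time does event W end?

4:21 PM

Event V starts at 9:46 AM − 120 min = 7:46 AM.
Event T ends at 7:46 AM + 645 min = 6:31 PM.
Event B starts at 6:31 PM − 265 min = 2:06 PM.
Event W ends at 2:06 PM + 135 min = 4:21 PM.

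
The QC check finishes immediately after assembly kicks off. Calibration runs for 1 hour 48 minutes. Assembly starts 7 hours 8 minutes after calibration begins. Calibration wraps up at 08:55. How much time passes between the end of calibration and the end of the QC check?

5 h 20 min

Calibration starts at 08:55 − 108 min = 07:07.
Assembly starts at 07:07 + 428 min = 14:15.
So the QC check ends at 14:15.
From 08:55 to 14:15 is 5 h 20 min.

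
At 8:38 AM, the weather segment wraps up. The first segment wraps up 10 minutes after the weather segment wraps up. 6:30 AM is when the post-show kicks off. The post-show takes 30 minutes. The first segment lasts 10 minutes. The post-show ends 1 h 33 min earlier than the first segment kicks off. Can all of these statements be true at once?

No

The first segment ends at 8:38 AM + 10 min = 8:48 AM.
The first segment starts at 8:48 AM − 10 min = 8:38 AM.
The post-show ends at 8:38 AM − 93 min = 7:05 AM.
The post-show starts at 7:05 AM − 30 min = 6:35 AM.
But the post-show is also said to start at 6:30 AM — a 5-minute conflict.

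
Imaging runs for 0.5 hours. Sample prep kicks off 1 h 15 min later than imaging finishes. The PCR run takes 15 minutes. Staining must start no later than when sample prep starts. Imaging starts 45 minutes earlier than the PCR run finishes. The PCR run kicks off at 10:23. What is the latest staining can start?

11:38

The PCR run ends at 10:23 + 15 min = 10:38.
Imaging starts at 10:38 − 45 min = 09:53.
Imaging ends at 09:53 + 30 min = 10:23.
Sample prep starts at 10:23 + 75 min = 11:38.
Staining is bounded by sample prep, so the latest it can start is 11:38.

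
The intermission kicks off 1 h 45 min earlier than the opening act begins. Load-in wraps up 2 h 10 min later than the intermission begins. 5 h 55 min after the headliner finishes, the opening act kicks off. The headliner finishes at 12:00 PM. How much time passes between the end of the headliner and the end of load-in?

6 h 20 min

The opening act starts at 12:00 PM + 355 min = 5:55 PM.
The intermission starts at 5:55 PM − 105 min = 4:10 PM.
Load-in ends at 4:10 PM + 130 min = 6:20 PM.
From 12:00 PM to 6:20 PM is 6 h 20 min.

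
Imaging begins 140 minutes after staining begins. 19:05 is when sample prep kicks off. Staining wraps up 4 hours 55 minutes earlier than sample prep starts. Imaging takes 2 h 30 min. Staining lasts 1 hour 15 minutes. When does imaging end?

Staining ends at 19:05 − 295 min = 14:10.
Staining starts at 14:10 − 75 min = 12:55.
Imaging starts at 12:55 + 140 min = 15:15.
Imaging ends at 15:15 + 150 min = 17:45.

17:45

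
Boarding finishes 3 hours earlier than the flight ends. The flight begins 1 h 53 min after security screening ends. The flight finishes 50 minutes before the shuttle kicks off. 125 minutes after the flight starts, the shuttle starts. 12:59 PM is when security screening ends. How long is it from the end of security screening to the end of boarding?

8 minutes

The flight starts at 12:59 PM + 113 min = 2:52 PM.
The shuttle starts at 2:52 PM + 125 min = 4:57 PM.
The flight ends at 4:57 PM − 50 min = 4:07 PM.
Boarding ends at 4:07 PM − 180 min = 1:07 PM.
From 12:59 PM to 1:07 PM is 8 minutes.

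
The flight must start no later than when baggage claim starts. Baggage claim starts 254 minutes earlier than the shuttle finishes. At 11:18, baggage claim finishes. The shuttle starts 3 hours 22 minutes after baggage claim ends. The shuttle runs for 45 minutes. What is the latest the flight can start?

11:11

The shuttle starts at 11:18 + 202 min = 14:40.
The shuttle ends at 14:40 + 45 min = 15:25.
Baggage claim starts at 15:25 − 254 min = 11:11.
The flight is bounded by baggage claim, so the latest it can start is 11:11.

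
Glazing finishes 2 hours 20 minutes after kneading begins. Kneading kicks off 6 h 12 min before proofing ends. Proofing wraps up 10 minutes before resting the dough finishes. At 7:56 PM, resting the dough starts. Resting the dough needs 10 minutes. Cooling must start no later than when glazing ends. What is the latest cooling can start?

Resting the dough ends at 7:56 PM + 10 min = 8:06 PM.
Proofing ends at 8:06 PM − 10 min = 7:56 PM.
Kneading starts at 7:56 PM − 372 min = 1:44 PM.
Glazing ends at 1:44 PM + 140 min = 4:04 PM.
Cooling is bounded by glazing, so the latest it can start is 4:04 PM.

4:04 PM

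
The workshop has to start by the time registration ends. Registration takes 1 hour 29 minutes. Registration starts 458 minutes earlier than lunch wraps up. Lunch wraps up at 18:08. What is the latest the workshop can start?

11:59

Registration starts at 18:08 − 458 min = 10:30.
Registration ends at 10:30 + 89 min = 11:59.
The workshop is bounded by registration, so the latest it can start is 11:59.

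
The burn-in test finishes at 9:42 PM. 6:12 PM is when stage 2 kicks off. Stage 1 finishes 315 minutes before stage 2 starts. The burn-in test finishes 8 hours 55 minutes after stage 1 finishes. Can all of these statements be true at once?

Stage 1 ends at 6:12 PM − 315 min = 12:57 PM.
The burn-in test ends at 12:57 PM + 535 min = 9:52 PM.
But the burn-in test is also said to end at 9:42 PM — a 10-minute conflict.

No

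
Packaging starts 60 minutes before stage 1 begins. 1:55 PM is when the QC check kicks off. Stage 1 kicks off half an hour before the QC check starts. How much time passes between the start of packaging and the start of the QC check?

1.5 hours

Stage 1 starts at 1:55 PM − 30 min = 1:25 PM.
Packaging starts at 1:25 PM − 60 min = 12:25 PM.
From 12:25 PM to 1:55 PM is 1.5 hours.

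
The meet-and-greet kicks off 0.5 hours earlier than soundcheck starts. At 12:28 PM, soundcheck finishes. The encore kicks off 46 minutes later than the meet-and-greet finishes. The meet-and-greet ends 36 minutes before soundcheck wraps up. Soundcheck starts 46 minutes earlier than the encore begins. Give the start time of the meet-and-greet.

11:22 AM

The meet-and-greet ends at 12:28 PM − 36 min = 11:52 AM.
The encore starts at 11:52 AM + 46 min = 12:38 PM.
Soundcheck starts at 12:38 PM − 46 min = 11:52 AM.
The meet-and-greet starts at 11:52 AM − 30 min = 11:22 AM.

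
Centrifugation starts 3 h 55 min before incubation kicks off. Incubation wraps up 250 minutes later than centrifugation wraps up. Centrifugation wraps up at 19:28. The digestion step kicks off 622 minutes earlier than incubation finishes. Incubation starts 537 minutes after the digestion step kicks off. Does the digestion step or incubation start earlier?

the digestion step

Incubation ends at 19:28 + 250 min = 23:38.
The digestion step starts at 23:38 − 622 min = 13:16.
Incubation starts at 13:16 + 537 min = 22:13.
The digestion step starts at 13:16 and incubation starts at 22:13, so the digestion step is first.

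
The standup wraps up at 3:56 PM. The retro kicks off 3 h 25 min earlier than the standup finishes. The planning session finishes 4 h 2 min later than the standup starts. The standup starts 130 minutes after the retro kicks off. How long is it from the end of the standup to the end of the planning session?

The retro starts at 3:56 PM − 205 min = 12:31 PM.
The standup starts at 12:31 PM + 130 min = 2:41 PM.
The planning session ends at 2:41 PM + 242 min = 6:43 PM.
From 3:56 PM to 6:43 PM is 2 h 47 min.

2 h 47 min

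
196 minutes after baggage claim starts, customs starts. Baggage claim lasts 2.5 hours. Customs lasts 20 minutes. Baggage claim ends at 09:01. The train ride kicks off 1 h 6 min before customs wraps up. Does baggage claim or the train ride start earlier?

baggage claim

Baggage claim starts at 09:01 − 150 min = 06:31.
Customs starts at 06:31 + 196 min = 09:47.
Customs ends at 09:47 + 20 min = 10:07.
The train ride starts at 10:07 − 66 min = 09:01.
Baggage claim starts at 06:31 and the train ride starts at 09:01, so baggage claim is first.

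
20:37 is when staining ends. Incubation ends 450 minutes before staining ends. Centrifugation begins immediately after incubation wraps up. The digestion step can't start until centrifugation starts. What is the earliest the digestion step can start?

13:07

Incubation ends at 20:37 − 450 min = 13:07.
So centrifugation starts at 13:07.
The digestion step is bounded by centrifugation, so the earliest it can start is 13:07.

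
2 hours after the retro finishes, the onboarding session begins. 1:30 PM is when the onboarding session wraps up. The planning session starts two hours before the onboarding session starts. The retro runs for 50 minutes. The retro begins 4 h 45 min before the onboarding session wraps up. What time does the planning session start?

9:35 AM

The retro starts at 1:30 PM − 285 min = 8:45 AM.
The retro ends at 8:45 AM + 50 min = 9:35 AM.
The onboarding session starts at 9:35 AM + 120 min = 11:35 AM.
The planning session starts at 11:35 AM − 120 min = 9:35 AM.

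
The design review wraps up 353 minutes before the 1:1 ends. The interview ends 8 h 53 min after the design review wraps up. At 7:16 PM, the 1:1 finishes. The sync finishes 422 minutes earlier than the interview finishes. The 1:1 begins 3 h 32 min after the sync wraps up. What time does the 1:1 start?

The design review ends at 7:16 PM − 353 min = 1:23 PM.
The interview ends at 1:23 PM + 533 min = 10:16 PM.
The sync ends at 10:16 PM − 422 min = 3:14 PM.
The 1:1 starts at 3:14 PM + 212 min = 6:46 PM.

6:46 PM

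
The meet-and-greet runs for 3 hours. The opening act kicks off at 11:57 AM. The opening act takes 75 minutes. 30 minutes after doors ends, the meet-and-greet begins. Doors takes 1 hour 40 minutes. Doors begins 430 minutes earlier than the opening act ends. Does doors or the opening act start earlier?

doors

The opening act ends at 11:57 AM + 75 min = 1:12 PM.
Doors starts at 1:12 PM − 430 min = 6:02 AM.
Doors starts at 6:02 AM and the opening act starts at 11:57 AM, so doors is first.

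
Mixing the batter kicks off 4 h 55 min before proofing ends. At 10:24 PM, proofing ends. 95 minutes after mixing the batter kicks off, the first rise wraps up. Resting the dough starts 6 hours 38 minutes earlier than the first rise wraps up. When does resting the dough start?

Mixing the batter starts at 10:24 PM − 295 min = 5:29 PM.
The first rise ends at 5:29 PM + 95 min = 7:04 PM.
Resting the dough starts at 7:04 PM − 398 min = 12:26 PM.

12:26 PM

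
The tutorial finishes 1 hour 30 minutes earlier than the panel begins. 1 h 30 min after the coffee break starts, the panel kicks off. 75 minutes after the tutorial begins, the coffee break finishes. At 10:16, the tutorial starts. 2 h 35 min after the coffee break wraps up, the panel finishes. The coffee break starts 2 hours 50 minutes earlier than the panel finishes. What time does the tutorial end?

The coffee break ends at 10:16 + 75 min = 11:31.
The panel ends at 11:31 + 155 min = 14:06.
The coffee break starts at 14:06 − 170 min = 11:16.
The panel starts at 11:16 + 90 min = 12:46.
The tutorial ends at 12:46 − 90 min = 11:16.

11:16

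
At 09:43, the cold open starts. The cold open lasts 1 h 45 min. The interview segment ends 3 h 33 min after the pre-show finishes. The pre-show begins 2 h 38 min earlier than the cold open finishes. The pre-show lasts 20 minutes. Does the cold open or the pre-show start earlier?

The cold open ends at 09:43 + 105 min = 11:28.
The pre-show starts at 11:28 − 158 min = 08:50.
The cold open starts at 09:43 and the pre-show starts at 08:50, so the pre-show is first.

the pre-show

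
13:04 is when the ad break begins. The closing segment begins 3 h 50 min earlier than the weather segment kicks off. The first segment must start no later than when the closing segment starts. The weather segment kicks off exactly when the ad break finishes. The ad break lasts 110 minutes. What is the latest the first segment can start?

The ad break ends at 13:04 + 110 min = 14:54.
So the weather segment starts at 14:54.
The closing segment starts at 14:54 − 230 min = 11:04.
The first segment is bounded by the closing segment, so the latest it can start is 11:04.

11:04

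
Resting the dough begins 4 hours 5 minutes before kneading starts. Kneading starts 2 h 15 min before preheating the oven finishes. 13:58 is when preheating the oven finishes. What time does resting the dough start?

Kneading starts at 13:58 − 135 min = 11:43.
Resting the dough starts at 11:43 − 245 min = 07:38.

07:38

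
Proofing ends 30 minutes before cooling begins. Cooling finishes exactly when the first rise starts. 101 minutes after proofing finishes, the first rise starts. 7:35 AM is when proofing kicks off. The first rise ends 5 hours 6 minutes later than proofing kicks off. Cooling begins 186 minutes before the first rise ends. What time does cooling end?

10:46 AM

The first rise ends at 7:35 AM + 306 min = 12:41 PM.
Cooling starts at 12:41 PM − 186 min = 9:35 AM.
Proofing ends at 9:35 AM − 30 min = 9:05 AM.
The first rise starts at 9:05 AM + 101 min = 10:46 AM.
So cooling ends at 10:46 AM.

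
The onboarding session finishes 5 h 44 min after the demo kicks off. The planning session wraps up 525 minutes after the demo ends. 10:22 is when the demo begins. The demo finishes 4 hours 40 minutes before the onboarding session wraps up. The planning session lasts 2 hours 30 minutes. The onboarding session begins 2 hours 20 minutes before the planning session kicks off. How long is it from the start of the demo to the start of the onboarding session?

The onboarding session ends at 10:22 + 344 min = 16:06.
The demo ends at 16:06 − 280 min = 11:26.
The planning session ends at 11:26 + 525 min = 20:11.
The planning session starts at 20:11 − 150 min = 17:41.
The onboarding session starts at 17:41 − 140 min = 15:21.
From 10:22 to 15:21 is 4 h 59 min.

4 h 59 min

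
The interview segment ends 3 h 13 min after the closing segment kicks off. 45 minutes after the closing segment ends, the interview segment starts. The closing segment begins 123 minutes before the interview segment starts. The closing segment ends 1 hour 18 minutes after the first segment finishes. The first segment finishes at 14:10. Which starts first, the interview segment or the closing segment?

The closing segment ends at 14:10 + 78 min = 15:28.
The interview segment starts at 15:28 + 45 min = 16:13.
The closing segment starts at 16:13 − 123 min = 14:10.
The interview segment starts at 16:13 and the closing segment starts at 14:10, so the closing segment is first.

the closing segment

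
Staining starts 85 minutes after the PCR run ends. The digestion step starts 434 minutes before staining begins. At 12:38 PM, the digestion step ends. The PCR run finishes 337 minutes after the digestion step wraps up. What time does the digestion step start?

The PCR run ends at 12:38 PM + 337 min = 6:15 PM.
Staining starts at 6:15 PM + 85 min = 7:40 PM.
The digestion step starts at 7:40 PM − 434 min = 12:26 PM.

12:26 PM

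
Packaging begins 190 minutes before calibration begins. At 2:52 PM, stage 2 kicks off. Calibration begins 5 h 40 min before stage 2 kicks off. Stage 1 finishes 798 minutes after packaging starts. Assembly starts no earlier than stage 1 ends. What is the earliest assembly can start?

7:20 PM

Calibration starts at 2:52 PM − 340 min = 9:12 AM.
Packaging starts at 9:12 AM − 190 min = 6:02 AM.
Stage 1 ends at 6:02 AM + 798 min = 7:20 PM.
Assembly is bounded by stage 1, so the earliest it can start is 7:20 PM.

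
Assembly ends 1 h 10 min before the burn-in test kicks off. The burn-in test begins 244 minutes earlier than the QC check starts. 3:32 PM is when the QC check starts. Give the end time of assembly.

The burn-in test starts at 3:32 PM − 244 min = 11:28 AM.
Assembly ends at 11:28 AM − 70 min = 10:18 AM.

10:18 AM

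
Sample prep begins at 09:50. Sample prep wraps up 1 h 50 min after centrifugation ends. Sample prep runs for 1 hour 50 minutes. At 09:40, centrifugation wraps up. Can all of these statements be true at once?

No

Sample prep ends at 09:40 + 110 min = 11:30.
Sample prep starts at 11:30 − 110 min = 09:40.
But sample prep is also said to start at 09:50 — a 10-minute conflict.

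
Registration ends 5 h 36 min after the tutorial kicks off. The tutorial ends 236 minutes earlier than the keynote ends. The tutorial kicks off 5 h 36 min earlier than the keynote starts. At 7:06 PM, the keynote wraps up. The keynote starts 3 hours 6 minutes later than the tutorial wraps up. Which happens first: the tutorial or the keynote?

the tutorial

The tutorial ends at 7:06 PM − 236 min = 3:10 PM.
The keynote starts at 3:10 PM + 186 min = 6:16 PM.
The tutorial starts at 6:16 PM − 336 min = 12:40 PM.
The tutorial starts at 12:40 PM and the keynote starts at 6:16 PM, so the tutorial is first.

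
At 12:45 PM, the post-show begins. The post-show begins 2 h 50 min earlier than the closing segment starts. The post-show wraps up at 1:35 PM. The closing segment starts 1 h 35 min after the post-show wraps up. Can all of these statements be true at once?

No

The closing segment starts at 1:35 PM + 95 min = 3:10 PM.
The post-show starts at 3:10 PM − 170 min = 12:20 PM.
But the post-show is also said to start at 12:45 PM — a 25-minute conflict.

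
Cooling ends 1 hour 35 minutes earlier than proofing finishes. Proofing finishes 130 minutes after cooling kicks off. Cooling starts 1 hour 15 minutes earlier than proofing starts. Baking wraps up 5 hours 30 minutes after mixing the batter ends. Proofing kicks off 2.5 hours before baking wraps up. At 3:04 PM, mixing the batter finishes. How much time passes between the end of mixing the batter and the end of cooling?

Baking ends at 3:04 PM + 330 min = 8:34 PM.
Proofing starts at 8:34 PM − 150 min = 6:04 PM.
Cooling starts at 6:04 PM − 75 min = 4:49 PM.
Proofing ends at 4:49 PM + 130 min = 6:59 PM.
Cooling ends at 6:59 PM − 95 min = 5:24 PM.
From 3:04 PM to 5:24 PM is 140 minutes.

140 minutes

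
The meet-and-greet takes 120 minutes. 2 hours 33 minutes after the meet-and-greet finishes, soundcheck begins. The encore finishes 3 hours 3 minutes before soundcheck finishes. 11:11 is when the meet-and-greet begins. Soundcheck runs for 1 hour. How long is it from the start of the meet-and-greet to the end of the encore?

2.5 hours

The meet-and-greet ends at 11:11 + 120 min = 13:11.
Soundcheck starts at 13:11 + 153 min = 15:44.
Soundcheck ends at 15:44 + 60 min = 16:44.
The encore ends at 16:44 − 183 min = 13:41.
From 11:11 to 13:41 is 2.5 hours.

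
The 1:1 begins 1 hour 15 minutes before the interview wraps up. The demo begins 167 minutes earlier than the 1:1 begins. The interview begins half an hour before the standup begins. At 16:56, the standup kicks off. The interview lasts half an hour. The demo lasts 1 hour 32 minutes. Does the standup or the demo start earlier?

the demo

The interview starts at 16:56 − 30 min = 16:26.
The interview ends at 16:26 + 30 min = 16:56.
The 1:1 starts at 16:56 − 75 min = 15:41.
The demo starts at 15:41 − 167 min = 12:54.
The standup starts at 16:56 and the demo starts at 12:54, so the demo is first.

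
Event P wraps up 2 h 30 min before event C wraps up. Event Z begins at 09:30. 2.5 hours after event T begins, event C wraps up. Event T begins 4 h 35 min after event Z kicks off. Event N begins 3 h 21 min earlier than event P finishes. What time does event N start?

Event T starts at 09:30 + 275 min = 14:05.
Event C ends at 14:05 + 150 min = 16:35.
Event P ends at 16:35 − 150 min = 14:05.
Event N starts at 14:05 − 201 min = 10:44.

10:44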